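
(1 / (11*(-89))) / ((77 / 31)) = -31 / 75383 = -0.00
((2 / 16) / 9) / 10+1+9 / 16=563 / 360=1.56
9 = 9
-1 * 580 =-580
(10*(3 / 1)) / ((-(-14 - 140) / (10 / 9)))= 50 / 231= 0.22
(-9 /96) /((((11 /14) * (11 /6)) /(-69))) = 4347 /968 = 4.49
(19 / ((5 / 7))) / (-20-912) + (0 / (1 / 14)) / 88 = -133 / 4660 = -0.03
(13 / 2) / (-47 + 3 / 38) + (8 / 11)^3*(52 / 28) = 0.58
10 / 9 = 1.11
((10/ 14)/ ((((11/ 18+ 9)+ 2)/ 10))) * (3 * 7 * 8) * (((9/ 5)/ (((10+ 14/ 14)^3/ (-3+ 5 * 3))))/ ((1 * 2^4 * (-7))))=-0.01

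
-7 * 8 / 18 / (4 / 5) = -3.89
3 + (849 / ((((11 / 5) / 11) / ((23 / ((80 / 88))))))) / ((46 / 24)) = 56037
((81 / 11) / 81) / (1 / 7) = 7 / 11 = 0.64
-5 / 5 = -1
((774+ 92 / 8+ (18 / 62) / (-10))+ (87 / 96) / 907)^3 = 484609663.12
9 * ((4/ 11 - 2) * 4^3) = -10368/ 11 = -942.55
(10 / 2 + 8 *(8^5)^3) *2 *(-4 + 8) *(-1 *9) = -20266198323167592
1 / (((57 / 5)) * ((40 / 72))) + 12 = 231 / 19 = 12.16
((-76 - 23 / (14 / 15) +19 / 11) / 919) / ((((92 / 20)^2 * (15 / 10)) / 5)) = -1904125 / 112300881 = -0.02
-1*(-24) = 24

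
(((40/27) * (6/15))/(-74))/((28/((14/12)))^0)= -8/999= -0.01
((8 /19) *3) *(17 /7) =408 /133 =3.07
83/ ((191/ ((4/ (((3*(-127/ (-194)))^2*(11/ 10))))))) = 124951520/ 304983261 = 0.41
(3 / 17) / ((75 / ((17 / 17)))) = 0.00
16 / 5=3.20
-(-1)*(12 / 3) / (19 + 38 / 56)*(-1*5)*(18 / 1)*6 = -60480 / 551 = -109.76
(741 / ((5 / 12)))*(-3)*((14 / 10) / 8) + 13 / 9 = -932.22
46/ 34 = 23/ 17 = 1.35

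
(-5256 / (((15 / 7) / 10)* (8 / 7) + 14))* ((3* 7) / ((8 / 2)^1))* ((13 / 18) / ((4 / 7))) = -6835647 / 2792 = -2448.30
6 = 6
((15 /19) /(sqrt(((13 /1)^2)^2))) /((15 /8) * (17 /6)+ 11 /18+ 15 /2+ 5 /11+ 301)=23760 /1601540837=0.00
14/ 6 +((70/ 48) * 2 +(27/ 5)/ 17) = 1893/ 340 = 5.57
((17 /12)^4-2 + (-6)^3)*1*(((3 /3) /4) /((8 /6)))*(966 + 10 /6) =-38822.58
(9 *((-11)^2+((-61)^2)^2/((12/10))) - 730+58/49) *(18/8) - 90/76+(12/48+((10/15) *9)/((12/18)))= 1740220622117/7448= 233649385.35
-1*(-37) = 37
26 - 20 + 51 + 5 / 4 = 58.25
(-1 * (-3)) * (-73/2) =-219/2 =-109.50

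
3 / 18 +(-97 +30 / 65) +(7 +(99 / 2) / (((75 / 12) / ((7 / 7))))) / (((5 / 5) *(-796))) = -74808697 / 776100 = -96.39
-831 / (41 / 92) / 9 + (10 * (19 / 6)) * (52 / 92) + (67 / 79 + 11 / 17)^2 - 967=-1962860560268 / 1700841007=-1154.05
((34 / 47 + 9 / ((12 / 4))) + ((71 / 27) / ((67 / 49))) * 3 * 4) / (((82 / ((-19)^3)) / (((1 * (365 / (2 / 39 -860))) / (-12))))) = -24721158861035 / 311764150224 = -79.29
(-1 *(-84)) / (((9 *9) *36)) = 7 / 243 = 0.03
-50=-50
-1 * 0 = 0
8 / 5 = 1.60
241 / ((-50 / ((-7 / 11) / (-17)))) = -1687 / 9350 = -0.18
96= 96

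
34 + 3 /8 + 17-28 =187 /8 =23.38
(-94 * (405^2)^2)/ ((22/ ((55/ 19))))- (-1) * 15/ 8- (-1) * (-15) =-50579897176995/ 152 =-332762481427.60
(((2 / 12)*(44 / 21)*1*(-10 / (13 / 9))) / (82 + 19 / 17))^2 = 0.00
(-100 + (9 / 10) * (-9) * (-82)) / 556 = 2821 / 2780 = 1.01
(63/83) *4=252/83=3.04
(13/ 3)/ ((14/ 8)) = 2.48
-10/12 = -5/6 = -0.83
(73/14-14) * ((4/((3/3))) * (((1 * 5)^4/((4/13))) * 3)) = -2998125/14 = -214151.79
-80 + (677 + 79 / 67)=40078 / 67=598.18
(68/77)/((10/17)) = 578/385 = 1.50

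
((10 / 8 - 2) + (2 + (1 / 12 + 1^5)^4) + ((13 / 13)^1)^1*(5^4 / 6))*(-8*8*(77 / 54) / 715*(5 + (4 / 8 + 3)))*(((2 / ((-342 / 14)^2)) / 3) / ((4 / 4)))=-12912638711 / 99762104520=-0.13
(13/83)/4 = 13/332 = 0.04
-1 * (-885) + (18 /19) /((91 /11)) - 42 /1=1457745 /1729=843.11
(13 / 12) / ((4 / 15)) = 65 / 16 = 4.06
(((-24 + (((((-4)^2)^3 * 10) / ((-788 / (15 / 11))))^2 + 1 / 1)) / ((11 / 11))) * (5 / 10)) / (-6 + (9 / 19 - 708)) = -446214136507 / 127324334346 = -3.50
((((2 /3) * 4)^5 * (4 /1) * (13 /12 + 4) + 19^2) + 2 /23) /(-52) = -52027849 /871884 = -59.67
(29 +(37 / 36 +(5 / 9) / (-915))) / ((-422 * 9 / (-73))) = 0.58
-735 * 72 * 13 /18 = -38220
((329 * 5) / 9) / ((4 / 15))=8225 / 12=685.42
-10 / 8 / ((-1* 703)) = 5 / 2812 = 0.00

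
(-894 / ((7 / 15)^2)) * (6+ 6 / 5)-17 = -1449113 / 49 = -29573.73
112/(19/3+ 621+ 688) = 168/1973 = 0.09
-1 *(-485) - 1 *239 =246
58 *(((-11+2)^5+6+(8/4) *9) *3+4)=-10270118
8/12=2/3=0.67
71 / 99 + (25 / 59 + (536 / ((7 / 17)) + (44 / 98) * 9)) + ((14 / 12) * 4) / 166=31046435855 / 23755347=1306.92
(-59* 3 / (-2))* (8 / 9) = 236 / 3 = 78.67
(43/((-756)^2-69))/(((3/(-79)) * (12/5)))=-16985/20572812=-0.00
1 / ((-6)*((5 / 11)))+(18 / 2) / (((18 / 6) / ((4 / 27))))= 7 / 90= 0.08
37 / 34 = 1.09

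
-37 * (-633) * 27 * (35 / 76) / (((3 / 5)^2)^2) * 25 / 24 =4269453125 / 1824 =2340708.95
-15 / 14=-1.07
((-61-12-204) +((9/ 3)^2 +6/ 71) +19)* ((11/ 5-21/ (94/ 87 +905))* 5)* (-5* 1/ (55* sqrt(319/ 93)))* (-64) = -970441678848* sqrt(29667)/ 19639378231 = -8510.96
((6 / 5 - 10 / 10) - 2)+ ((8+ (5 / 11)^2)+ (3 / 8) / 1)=32823 / 4840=6.78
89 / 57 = 1.56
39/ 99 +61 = 61.39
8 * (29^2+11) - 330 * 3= 5826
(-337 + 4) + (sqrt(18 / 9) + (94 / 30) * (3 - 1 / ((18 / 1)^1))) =-87419 / 270 + sqrt(2) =-322.36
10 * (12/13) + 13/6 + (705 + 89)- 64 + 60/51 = 984653/1326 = 742.57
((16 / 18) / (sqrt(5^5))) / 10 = 4 *sqrt(5) / 5625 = 0.00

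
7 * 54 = 378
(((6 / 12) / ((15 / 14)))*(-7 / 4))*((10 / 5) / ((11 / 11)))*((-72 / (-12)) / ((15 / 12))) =-196 / 25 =-7.84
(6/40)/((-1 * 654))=-1/4360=-0.00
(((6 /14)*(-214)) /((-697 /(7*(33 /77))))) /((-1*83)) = -1926 /404957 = -0.00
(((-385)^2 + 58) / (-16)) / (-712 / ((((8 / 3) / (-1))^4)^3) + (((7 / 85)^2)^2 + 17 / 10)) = -4155630652500213760000 / 759831548773333767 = -5469.15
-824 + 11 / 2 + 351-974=-2883 / 2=-1441.50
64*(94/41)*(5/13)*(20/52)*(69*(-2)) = -20755200/6929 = -2995.41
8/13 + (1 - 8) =-83/13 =-6.38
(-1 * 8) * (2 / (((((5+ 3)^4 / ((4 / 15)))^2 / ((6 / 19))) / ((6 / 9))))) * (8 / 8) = -1 / 70041600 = -0.00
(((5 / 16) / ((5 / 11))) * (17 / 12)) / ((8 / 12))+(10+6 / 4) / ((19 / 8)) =15329 / 2432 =6.30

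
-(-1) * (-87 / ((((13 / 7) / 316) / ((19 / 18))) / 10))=-6094060 / 39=-156257.95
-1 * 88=-88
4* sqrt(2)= 5.66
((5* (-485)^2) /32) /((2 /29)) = 34107625 /64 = 532931.64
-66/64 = -33/32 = -1.03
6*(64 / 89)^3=1572864 / 704969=2.23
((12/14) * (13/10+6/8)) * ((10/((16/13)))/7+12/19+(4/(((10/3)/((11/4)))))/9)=3.79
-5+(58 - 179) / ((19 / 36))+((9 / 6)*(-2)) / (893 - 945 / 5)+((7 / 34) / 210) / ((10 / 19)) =-3995258507 / 17054400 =-234.27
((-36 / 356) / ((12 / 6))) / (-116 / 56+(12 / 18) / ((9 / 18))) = 189 / 2759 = 0.07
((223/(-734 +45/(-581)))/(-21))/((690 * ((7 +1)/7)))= 129563/7062823440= 0.00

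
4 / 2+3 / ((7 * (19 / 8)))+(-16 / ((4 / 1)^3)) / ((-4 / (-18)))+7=8571 / 1064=8.06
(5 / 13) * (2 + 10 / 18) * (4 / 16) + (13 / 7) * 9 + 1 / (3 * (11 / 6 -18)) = 5382865 / 317772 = 16.94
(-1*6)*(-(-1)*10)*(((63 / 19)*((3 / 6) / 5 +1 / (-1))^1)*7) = 23814 / 19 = 1253.37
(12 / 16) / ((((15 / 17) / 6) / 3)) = 153 / 10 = 15.30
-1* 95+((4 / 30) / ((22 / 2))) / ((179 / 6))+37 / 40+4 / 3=-4382581 / 47256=-92.74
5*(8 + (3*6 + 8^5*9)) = 1474690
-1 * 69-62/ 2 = -100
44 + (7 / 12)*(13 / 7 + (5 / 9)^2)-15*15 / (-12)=62221 / 972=64.01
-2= -2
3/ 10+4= 43/ 10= 4.30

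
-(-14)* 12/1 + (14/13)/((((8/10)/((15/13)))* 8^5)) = 1860698637/11075584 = 168.00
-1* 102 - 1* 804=-906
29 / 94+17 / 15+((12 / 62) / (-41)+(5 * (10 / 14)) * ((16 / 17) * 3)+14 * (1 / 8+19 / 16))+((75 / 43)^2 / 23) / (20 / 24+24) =161627539658094029 / 5405335207160280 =29.90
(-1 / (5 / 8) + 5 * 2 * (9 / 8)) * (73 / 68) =14089 / 1360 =10.36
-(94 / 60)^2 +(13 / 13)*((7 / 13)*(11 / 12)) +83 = 474079 / 5850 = 81.04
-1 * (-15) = 15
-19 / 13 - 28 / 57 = -1447 / 741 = -1.95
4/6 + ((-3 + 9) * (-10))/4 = -43/3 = -14.33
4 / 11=0.36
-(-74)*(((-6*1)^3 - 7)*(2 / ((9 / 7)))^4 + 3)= -632484290 / 6561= -96400.59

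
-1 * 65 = -65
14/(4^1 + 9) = 14/13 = 1.08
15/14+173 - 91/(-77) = 175.25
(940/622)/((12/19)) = 4465/1866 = 2.39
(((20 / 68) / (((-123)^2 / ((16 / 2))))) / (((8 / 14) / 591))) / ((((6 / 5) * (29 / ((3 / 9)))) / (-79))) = -2723525 / 22375791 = -0.12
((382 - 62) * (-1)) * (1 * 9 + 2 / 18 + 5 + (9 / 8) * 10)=-73040 / 9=-8115.56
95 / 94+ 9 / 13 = 2081 / 1222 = 1.70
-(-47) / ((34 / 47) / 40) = 44180 / 17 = 2598.82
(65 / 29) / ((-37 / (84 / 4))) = -1.27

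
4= 4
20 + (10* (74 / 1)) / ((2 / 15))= 5570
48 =48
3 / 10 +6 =63 / 10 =6.30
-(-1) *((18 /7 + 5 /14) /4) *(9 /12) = 123 /224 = 0.55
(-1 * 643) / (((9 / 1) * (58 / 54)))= -1929 / 29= -66.52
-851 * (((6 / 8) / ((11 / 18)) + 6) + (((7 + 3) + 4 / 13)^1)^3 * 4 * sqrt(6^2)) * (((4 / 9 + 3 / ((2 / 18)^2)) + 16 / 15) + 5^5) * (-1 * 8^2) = 116604187899549568 / 24167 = 4824934327783.74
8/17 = 0.47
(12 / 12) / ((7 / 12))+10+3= 103 / 7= 14.71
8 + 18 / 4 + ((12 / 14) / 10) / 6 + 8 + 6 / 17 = 12416 / 595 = 20.87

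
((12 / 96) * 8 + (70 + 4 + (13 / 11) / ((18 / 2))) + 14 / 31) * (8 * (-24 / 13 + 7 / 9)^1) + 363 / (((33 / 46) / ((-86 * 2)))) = -87678.01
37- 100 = -63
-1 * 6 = -6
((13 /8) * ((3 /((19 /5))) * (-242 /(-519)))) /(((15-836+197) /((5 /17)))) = -0.00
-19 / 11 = -1.73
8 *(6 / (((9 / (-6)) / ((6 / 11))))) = -17.45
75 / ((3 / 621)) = 15525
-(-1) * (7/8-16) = -121/8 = -15.12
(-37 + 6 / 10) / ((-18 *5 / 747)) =7553 / 25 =302.12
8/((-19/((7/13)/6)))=-28/741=-0.04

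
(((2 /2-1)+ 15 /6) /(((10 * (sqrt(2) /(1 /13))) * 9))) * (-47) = -47 * sqrt(2) /936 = -0.07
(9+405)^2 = 171396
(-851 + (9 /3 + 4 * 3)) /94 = -418 /47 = -8.89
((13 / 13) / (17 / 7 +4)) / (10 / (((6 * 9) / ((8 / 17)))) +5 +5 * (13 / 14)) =4998 / 312625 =0.02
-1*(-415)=415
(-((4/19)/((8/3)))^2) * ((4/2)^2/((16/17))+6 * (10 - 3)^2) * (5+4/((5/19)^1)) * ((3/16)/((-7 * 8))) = 0.13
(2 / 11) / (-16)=-1 / 88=-0.01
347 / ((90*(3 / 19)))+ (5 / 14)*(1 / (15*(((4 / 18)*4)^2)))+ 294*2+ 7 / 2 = 74505149 / 120960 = 615.95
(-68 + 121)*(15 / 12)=265 / 4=66.25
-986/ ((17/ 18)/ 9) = -9396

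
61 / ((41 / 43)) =2623 / 41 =63.98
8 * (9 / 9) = 8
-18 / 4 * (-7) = 63 / 2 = 31.50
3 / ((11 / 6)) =18 / 11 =1.64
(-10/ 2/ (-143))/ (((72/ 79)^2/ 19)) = 592895/ 741312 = 0.80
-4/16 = -1/4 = -0.25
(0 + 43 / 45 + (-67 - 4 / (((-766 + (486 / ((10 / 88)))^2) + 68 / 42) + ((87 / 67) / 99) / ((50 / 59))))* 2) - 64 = -125502746502008467 / 636926083236045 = -197.04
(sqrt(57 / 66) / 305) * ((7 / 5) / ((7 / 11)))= sqrt(418) / 3050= 0.01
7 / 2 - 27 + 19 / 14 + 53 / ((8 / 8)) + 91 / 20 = 4957 / 140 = 35.41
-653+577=-76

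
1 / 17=0.06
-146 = -146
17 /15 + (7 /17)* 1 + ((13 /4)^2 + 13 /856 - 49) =-16099117 /436560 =-36.88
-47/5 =-9.40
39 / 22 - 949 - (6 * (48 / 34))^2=-6478663 / 6358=-1018.98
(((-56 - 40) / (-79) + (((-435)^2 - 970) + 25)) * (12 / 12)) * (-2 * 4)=-118993728 / 79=-1506249.72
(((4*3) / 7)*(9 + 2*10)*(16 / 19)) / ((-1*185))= -5568 / 24605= -0.23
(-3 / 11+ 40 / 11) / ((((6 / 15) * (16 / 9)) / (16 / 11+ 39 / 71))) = 2605725 / 274912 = 9.48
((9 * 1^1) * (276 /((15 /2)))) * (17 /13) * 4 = 112608 /65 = 1732.43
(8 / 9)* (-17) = -15.11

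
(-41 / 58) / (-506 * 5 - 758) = 41 / 190704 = 0.00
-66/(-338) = 33/169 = 0.20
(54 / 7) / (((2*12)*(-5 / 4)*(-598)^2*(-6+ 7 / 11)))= 99 / 738452260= 0.00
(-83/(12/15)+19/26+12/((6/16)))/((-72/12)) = 1231/104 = 11.84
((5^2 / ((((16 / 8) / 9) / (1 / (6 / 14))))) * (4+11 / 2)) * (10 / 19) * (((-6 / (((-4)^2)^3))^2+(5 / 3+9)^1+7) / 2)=194510871625 / 16777216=11593.75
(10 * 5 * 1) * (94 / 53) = 4700 / 53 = 88.68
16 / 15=1.07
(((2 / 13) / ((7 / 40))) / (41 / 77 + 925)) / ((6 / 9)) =660 / 463229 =0.00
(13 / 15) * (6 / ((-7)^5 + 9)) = -13 / 41995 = -0.00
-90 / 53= -1.70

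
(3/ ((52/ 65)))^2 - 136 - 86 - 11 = -3503/ 16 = -218.94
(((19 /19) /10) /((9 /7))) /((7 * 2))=1 /180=0.01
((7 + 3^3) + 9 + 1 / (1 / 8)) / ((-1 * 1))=-51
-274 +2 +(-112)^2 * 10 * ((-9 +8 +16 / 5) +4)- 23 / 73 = 56754265 / 73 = 777455.68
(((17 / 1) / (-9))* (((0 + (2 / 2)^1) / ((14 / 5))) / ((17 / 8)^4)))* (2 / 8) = -2560 / 309519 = -0.01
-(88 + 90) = -178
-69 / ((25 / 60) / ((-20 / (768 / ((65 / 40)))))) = 897 / 128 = 7.01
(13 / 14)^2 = 0.86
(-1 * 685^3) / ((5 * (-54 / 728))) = 23399312300 / 27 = 866641196.30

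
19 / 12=1.58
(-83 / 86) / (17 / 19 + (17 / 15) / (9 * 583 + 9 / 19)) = -1179225405 / 1093496321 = -1.08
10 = 10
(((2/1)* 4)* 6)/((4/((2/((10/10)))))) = 24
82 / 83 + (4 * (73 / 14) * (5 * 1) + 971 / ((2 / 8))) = 2317768 / 581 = 3989.27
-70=-70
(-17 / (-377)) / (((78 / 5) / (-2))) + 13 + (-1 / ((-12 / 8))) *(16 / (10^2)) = 1605186 / 122525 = 13.10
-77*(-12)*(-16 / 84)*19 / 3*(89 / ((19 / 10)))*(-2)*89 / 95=5576384 / 57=97831.30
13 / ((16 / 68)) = 221 / 4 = 55.25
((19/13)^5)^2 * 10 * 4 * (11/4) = 674417288358110/137858491849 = 4892.10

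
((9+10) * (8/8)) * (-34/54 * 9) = -323/3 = -107.67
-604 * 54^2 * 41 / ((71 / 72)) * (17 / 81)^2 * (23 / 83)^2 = -121150242688 / 489119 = -247690.73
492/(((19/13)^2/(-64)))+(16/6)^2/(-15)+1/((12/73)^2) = -11465892649/779760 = -14704.39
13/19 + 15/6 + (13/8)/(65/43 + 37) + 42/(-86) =29635423/10823616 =2.74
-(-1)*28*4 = 112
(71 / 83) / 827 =0.00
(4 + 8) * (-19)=-228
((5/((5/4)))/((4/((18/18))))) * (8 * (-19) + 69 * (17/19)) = -1715/19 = -90.26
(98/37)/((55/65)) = 1274/407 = 3.13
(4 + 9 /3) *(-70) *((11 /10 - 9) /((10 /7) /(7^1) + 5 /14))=379358 /55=6897.42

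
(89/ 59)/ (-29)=-89/ 1711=-0.05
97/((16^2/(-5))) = -485/256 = -1.89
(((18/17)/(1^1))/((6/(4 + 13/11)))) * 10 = 1710/187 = 9.14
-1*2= -2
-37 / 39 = -0.95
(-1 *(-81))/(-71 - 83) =-81/154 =-0.53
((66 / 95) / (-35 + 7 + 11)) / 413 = -66 / 666995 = -0.00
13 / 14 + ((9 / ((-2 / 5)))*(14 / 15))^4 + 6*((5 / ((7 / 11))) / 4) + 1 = 194494.71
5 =5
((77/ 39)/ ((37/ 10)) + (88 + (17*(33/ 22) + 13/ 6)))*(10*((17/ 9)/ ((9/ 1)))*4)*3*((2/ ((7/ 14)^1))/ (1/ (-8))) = -3648651520/ 38961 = -93648.82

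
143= 143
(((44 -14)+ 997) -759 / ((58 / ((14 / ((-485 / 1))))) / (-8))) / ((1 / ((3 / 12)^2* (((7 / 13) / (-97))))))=-100815757 / 283775440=-0.36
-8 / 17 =-0.47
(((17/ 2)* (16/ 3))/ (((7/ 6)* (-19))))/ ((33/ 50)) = -13600/ 4389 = -3.10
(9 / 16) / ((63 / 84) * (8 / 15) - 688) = -5 / 6112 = -0.00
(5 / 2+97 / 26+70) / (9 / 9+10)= 991 / 143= 6.93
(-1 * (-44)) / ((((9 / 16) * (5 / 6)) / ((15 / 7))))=1408 / 7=201.14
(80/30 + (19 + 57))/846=118/1269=0.09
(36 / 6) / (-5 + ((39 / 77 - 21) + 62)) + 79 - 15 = 60122 / 937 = 64.16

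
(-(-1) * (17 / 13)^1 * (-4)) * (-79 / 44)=1343 / 143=9.39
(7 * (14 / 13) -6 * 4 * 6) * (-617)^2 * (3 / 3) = -675342286 / 13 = -51949406.62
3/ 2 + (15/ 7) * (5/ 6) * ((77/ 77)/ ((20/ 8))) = 31/ 14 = 2.21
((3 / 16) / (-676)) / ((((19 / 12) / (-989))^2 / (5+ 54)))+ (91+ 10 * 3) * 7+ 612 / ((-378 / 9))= -9485029499 / 1708252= -5552.48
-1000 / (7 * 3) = -1000 / 21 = -47.62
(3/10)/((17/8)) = 12/85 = 0.14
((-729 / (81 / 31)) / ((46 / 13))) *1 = -3627 / 46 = -78.85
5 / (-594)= -5 / 594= -0.01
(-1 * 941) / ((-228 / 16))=3764 / 57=66.04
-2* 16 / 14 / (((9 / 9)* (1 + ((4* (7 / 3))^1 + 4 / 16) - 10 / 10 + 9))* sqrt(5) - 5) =-42816* sqrt(5) / 1715315 - 2304 / 343063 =-0.06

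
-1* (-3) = 3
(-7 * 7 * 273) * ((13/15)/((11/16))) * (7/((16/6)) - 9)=107502.44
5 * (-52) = -260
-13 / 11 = -1.18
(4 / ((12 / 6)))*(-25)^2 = 1250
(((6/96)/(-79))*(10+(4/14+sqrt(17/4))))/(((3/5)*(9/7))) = -5/474 - 35*sqrt(17)/68256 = -0.01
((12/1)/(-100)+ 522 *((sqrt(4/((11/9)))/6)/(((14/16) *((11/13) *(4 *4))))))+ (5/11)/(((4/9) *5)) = 93/1100+ 3393 *sqrt(11)/847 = 13.37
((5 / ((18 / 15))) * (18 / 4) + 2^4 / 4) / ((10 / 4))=91 / 10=9.10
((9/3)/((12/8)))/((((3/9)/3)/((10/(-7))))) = -180/7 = -25.71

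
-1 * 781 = -781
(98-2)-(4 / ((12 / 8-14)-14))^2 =269600 / 2809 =95.98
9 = 9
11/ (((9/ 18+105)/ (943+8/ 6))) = 62326/ 633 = 98.46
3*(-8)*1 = -24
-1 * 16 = -16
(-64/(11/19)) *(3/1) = -331.64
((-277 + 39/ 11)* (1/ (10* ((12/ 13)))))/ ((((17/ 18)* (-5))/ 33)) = 87984/ 425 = 207.02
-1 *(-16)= 16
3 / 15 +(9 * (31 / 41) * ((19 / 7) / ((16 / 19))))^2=50742671269 / 105432320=481.28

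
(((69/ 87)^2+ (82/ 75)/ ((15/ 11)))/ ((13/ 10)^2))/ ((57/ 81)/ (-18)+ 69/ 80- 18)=-2339205696/ 47458720777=-0.05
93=93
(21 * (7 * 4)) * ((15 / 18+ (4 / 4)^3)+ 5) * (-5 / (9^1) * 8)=-17857.78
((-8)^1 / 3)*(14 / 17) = -2.20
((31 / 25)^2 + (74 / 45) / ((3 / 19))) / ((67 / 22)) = 4437334 / 1130625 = 3.92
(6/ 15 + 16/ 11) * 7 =714/ 55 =12.98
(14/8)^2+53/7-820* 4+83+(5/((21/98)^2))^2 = 78658087/9072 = 8670.42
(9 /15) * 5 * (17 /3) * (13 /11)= 221 /11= 20.09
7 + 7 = 14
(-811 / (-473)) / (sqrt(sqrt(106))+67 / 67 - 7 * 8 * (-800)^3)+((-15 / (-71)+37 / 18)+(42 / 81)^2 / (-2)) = -666709786670505984000811 * 106^(1 / 4) / 319663531270516748235020689211446247423950335 - 811 * 106^(3 / 4) / 319663531270516748235020689211446247423950335+23252992000811 * sqrt(106) / 319663531270516748235020689211446247423950335+23520949186054659189774471098736769036095957617111 / 11030309810020450914597623901930164213610830259510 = 2.13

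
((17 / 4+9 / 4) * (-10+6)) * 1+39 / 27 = -221 / 9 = -24.56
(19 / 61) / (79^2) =19 / 380701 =0.00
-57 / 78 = -19 / 26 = -0.73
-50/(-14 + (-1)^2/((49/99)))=2450/587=4.17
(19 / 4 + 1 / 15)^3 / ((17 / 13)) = 18458141 / 216000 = 85.45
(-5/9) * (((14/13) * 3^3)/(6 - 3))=-70/13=-5.38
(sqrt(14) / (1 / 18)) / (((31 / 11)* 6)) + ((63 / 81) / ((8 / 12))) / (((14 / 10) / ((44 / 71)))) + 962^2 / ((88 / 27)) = 283947.54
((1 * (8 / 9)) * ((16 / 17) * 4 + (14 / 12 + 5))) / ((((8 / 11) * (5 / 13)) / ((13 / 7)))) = 1883167 / 32130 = 58.61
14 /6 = 7 /3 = 2.33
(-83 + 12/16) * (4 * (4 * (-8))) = 10528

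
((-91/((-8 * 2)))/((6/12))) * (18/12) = 273/16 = 17.06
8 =8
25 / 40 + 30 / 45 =31 / 24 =1.29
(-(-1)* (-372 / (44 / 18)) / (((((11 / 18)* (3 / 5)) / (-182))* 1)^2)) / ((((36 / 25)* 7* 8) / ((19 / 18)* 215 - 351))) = 13958660625 / 242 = 57680415.81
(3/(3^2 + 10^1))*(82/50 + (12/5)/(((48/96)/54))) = 19563/475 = 41.19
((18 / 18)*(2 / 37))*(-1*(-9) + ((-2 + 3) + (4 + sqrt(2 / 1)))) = 2*sqrt(2) / 37 + 28 / 37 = 0.83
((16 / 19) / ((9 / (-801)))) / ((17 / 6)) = -8544 / 323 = -26.45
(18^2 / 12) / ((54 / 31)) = 31 / 2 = 15.50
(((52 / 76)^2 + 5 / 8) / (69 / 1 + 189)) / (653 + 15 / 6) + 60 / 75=1953678473 / 2442078360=0.80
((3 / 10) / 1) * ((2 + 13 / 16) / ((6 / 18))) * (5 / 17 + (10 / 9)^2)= 2105 / 544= 3.87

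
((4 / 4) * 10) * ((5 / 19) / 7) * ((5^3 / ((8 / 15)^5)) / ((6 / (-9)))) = -7119140625 / 4358144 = -1633.53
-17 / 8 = -2.12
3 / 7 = 0.43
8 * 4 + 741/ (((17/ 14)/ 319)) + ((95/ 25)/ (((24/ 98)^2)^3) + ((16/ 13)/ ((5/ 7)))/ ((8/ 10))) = 700532015854919/ 3299512320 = 212313.81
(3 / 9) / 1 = 1 / 3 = 0.33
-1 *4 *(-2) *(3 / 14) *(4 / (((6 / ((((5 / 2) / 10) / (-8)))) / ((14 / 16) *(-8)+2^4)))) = -9 / 28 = -0.32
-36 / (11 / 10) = -360 / 11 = -32.73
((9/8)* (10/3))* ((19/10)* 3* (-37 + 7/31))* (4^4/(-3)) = 2079360/31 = 67076.13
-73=-73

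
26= 26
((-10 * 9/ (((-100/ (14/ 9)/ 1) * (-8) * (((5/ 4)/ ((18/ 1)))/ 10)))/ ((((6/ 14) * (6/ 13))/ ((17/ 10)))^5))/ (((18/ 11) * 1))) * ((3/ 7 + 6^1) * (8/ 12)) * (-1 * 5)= 15474013.91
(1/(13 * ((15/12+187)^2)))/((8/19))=38/7371117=0.00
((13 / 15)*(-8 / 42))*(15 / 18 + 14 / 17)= -4394 / 16065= -0.27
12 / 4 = 3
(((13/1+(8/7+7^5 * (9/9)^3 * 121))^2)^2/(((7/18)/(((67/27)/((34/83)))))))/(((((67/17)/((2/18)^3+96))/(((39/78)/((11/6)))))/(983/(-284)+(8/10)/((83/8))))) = -5210819469455241963881365176618613696/869913513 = -5990043138294417969204905000.00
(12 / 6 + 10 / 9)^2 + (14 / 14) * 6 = 1270 / 81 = 15.68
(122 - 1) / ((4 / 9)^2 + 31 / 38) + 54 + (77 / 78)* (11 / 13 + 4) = 187855455 / 1054222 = 178.19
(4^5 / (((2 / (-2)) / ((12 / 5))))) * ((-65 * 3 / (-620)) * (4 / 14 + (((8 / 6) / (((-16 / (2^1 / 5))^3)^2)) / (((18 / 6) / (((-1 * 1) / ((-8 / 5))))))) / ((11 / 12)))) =-1054310400273 / 4774000000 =-220.84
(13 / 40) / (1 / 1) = 13 / 40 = 0.32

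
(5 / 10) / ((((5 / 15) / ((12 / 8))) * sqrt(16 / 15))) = 2.18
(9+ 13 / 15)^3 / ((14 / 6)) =3241792 / 7875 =411.66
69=69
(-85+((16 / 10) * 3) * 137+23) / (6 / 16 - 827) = -23824 / 33065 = -0.72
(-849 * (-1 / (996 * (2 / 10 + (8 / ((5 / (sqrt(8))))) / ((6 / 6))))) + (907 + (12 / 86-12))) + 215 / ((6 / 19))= 5660 * sqrt(2) / 42413 + 34490153891 / 21885108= 1576.15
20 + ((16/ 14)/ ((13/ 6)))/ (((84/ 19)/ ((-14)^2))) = 564/ 13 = 43.38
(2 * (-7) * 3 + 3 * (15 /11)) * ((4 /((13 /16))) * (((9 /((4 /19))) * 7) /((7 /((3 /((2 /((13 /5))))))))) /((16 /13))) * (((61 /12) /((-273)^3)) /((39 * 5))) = 161101 /4973568600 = 0.00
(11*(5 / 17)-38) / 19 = -591 / 323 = -1.83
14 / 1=14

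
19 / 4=4.75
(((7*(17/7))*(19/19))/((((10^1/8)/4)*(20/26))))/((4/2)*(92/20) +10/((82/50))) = 9061/1960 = 4.62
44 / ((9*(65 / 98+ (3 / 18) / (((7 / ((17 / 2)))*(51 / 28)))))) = 4312 / 683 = 6.31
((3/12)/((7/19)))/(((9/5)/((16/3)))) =2.01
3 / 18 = 1 / 6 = 0.17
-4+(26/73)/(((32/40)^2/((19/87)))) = -197057/50808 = -3.88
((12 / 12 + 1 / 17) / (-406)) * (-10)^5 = 900000 / 3451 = 260.79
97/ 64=1.52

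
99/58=1.71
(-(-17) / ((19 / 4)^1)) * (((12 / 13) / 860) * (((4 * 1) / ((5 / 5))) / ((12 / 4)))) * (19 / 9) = 272 / 25155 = 0.01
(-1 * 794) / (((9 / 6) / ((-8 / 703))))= 12704 / 2109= 6.02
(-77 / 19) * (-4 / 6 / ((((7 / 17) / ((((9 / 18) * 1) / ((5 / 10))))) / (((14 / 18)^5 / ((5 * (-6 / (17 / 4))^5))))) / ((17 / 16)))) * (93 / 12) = -2351727668294851 / 4288087059333120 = -0.55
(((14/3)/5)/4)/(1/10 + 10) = 7/303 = 0.02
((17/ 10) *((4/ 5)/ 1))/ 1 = 34/ 25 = 1.36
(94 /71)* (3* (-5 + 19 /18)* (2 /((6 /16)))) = -752 /9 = -83.56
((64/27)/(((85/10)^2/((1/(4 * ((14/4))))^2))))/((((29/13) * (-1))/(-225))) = 20800/1232007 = 0.02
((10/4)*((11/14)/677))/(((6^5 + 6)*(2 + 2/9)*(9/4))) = 11/147515592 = 0.00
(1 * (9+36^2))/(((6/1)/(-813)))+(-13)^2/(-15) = -5305163/30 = -176838.77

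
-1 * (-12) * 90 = 1080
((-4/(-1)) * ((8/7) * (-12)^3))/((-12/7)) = 4608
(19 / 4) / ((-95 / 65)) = -13 / 4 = -3.25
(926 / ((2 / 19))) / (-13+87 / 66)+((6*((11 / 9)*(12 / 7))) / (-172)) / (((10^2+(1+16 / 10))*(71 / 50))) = -2121777166982 / 2817574011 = -753.05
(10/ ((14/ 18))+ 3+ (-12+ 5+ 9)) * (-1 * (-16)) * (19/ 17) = 38000/ 119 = 319.33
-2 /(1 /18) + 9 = -27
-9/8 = -1.12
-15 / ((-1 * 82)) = 15 / 82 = 0.18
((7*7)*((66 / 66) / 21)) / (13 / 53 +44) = 53 / 1005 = 0.05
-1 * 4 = -4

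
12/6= 2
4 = 4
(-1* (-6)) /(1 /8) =48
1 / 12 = 0.08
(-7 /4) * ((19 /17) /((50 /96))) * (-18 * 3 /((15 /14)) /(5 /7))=264.97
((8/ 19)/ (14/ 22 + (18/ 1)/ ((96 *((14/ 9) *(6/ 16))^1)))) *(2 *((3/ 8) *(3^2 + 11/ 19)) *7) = 2354352/ 106495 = 22.11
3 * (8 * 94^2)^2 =14990380032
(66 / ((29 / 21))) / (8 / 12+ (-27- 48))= -4158 / 6467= -0.64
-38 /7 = -5.43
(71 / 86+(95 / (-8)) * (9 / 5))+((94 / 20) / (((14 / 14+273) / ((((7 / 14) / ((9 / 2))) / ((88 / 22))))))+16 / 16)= -82917229 / 4241520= -19.55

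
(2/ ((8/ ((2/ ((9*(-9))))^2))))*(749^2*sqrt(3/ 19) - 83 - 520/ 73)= 33.96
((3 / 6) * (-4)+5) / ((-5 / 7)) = -21 / 5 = -4.20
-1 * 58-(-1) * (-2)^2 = -54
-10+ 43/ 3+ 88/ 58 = 509/ 87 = 5.85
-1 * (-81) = 81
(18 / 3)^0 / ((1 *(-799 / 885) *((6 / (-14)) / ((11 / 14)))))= 3245 / 1598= 2.03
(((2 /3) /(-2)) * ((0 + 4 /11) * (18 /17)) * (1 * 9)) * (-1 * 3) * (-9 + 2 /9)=-5688 /187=-30.42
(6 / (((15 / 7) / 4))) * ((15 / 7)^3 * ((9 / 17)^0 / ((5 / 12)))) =12960 / 49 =264.49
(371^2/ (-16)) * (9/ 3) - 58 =-413851/ 16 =-25865.69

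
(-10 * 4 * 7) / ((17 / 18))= -5040 / 17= -296.47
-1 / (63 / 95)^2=-9025 / 3969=-2.27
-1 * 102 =-102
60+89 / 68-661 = -40779 / 68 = -599.69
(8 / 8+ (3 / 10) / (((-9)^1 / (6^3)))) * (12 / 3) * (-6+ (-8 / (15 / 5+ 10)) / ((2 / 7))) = 13144 / 65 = 202.22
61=61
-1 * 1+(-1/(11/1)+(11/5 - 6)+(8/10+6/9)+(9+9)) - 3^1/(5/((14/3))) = 1943/165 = 11.78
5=5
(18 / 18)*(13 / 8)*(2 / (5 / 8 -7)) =-26 / 51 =-0.51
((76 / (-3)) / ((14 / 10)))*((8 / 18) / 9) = -1520 / 1701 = -0.89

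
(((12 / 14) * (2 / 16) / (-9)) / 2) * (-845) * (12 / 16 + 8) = 4225 / 96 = 44.01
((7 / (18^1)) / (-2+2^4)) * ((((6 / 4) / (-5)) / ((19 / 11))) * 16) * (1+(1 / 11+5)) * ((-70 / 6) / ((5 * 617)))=938 / 527535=0.00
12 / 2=6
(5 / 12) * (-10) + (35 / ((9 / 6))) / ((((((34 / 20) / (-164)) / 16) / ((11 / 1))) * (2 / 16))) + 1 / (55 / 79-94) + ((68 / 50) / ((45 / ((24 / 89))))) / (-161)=-29034214639999739 / 9160836750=-3169384.57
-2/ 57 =-0.04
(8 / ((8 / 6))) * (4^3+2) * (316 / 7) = 125136 / 7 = 17876.57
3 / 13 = 0.23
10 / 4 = 5 / 2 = 2.50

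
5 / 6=0.83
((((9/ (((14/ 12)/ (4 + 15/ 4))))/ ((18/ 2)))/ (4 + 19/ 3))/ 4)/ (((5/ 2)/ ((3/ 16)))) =27/ 2240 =0.01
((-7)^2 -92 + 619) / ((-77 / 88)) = -4608 / 7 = -658.29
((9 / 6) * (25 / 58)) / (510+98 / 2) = 75 / 64844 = 0.00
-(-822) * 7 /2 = 2877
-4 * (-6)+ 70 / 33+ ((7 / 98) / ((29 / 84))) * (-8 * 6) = 15494 / 957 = 16.19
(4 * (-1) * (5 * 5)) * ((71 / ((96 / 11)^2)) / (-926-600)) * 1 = 214775 / 3515904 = 0.06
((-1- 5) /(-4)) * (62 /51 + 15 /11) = 1447 /374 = 3.87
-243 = -243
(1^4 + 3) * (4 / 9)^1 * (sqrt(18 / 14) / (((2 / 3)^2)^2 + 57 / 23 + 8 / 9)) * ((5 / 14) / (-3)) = -8280 * sqrt(7) / 325409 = -0.07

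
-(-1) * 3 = 3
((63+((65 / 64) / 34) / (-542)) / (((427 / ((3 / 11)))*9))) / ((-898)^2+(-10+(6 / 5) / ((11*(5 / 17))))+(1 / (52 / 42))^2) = 313924390975 / 56620610087902330176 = 0.00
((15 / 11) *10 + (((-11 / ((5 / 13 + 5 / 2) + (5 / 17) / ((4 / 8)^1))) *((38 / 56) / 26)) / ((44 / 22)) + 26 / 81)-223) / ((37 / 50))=-80069087215 / 283384332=-282.55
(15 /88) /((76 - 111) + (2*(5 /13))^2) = -507 /102344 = -0.00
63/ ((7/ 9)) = 81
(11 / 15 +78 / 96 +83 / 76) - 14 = -51811 / 4560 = -11.36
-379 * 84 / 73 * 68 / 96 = -45101 / 146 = -308.91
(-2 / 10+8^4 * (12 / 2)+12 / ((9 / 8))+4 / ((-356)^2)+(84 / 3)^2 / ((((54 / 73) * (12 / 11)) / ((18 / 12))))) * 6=111398029207 / 712890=156262.58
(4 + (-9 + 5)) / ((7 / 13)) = 0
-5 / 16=-0.31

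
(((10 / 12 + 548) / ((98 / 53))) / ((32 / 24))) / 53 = 3293 / 784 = 4.20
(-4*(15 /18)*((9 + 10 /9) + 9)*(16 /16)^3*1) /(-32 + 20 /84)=12040 /6003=2.01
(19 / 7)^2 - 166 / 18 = -818 / 441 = -1.85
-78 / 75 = -26 / 25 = -1.04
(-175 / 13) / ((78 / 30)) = -875 / 169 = -5.18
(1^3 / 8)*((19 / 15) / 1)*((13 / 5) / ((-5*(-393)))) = 247 / 1179000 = 0.00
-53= -53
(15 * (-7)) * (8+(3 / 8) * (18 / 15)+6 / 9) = -3829 / 4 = -957.25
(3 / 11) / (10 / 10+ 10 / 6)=0.10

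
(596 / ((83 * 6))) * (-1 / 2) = -149 / 249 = -0.60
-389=-389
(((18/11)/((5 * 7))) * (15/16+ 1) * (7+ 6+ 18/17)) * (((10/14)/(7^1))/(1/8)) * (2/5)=133362/320705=0.42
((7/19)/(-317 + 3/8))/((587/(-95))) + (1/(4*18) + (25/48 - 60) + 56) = -741908309/214109424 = -3.47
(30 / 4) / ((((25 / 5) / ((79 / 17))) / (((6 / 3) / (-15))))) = -79 / 85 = -0.93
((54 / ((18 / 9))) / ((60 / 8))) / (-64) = -9 / 160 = -0.06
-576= -576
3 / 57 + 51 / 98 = 0.57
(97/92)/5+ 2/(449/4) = 47233/206540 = 0.23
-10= -10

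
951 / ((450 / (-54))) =-2853 / 25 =-114.12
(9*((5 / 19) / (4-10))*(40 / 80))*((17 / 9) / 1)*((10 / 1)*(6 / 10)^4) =-459 / 950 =-0.48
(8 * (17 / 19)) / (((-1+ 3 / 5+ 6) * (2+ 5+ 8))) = 0.09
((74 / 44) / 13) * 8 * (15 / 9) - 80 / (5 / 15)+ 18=-94498 / 429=-220.28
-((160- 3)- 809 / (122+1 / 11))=-201952 / 1343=-150.37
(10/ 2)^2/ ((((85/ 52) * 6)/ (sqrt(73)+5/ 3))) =650/ 153+130 * sqrt(73)/ 51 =26.03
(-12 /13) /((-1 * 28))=3 /91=0.03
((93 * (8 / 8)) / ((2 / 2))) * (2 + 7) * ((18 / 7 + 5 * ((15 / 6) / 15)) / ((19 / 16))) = 319176 / 133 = 2399.82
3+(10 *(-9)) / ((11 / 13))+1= -1126 / 11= -102.36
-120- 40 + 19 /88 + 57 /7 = -93411 /616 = -151.64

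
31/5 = 6.20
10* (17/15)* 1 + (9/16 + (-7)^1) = 235/48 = 4.90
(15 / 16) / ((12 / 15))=75 / 64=1.17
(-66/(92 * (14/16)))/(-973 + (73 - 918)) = 22/48783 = 0.00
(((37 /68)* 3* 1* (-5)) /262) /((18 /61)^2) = -688385 /1924128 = -0.36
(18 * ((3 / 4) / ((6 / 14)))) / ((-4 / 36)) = -567 / 2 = -283.50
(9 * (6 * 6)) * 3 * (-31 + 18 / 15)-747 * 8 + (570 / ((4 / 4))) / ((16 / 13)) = -1379139 / 40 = -34478.48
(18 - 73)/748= -5/68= -0.07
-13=-13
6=6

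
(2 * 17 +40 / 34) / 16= 2.20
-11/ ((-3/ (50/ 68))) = 275/ 102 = 2.70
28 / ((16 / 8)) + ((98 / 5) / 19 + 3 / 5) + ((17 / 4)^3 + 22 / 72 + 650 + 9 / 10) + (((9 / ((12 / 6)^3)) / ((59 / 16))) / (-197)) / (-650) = 30741048585281 / 41340686400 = 743.60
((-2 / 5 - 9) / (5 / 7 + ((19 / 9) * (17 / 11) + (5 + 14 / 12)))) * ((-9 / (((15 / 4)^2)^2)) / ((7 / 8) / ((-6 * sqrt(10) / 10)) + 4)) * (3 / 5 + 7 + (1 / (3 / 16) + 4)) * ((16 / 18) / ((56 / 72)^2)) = 38727254016 * sqrt(10) / 3995172390625 + 7435632771072 / 27966206734375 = 0.30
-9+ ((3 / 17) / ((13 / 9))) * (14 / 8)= -7767 / 884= -8.79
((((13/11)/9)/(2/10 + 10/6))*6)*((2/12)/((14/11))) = 65/1176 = 0.06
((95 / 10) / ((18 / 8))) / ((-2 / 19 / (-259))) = 93499 / 9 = 10388.78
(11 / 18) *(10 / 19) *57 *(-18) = -330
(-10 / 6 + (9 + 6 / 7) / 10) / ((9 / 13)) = -1859 / 1890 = -0.98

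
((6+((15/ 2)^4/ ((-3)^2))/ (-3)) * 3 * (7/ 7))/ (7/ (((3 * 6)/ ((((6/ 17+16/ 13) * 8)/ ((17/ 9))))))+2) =-20051109/ 277024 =-72.38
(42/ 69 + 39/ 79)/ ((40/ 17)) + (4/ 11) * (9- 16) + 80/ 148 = -45448123/ 29580760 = -1.54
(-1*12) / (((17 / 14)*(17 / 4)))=-672 / 289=-2.33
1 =1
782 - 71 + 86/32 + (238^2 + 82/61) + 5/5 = 55983391/976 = 57360.03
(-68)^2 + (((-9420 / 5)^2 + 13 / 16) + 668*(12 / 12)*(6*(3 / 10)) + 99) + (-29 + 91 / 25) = 1422142741 / 400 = 3555356.85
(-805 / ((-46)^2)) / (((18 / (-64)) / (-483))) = -1960 / 3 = -653.33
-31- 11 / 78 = -2429 / 78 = -31.14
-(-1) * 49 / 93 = 49 / 93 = 0.53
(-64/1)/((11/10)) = -640/11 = -58.18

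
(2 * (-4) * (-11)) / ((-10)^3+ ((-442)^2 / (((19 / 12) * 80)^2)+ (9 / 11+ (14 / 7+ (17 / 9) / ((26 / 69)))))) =-1362847200 / 15177046949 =-0.09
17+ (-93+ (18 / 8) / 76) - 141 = -65959 / 304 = -216.97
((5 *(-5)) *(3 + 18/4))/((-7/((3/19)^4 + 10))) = 488734125/1824494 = 267.87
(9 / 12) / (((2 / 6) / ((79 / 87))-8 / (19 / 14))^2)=6759003 / 275360836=0.02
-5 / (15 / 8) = -8 / 3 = -2.67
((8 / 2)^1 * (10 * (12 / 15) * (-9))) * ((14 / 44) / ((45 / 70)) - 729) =2307904 / 11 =209809.45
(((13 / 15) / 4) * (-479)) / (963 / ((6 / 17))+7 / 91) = -80951 / 2128290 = -0.04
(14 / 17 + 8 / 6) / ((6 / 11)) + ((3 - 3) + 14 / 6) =962 / 153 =6.29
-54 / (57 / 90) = -1620 / 19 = -85.26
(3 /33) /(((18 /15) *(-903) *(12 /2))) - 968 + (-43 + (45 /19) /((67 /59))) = -1008.91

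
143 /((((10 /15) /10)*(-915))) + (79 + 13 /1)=5469 /61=89.66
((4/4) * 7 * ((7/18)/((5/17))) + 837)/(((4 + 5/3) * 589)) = 76163/300390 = 0.25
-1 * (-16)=16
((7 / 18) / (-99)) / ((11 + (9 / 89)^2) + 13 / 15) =-0.00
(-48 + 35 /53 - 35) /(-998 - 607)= 4364 /85065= 0.05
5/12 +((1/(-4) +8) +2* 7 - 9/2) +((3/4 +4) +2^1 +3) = 329/12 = 27.42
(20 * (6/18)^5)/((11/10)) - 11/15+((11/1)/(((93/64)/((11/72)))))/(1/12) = 5477089/414315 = 13.22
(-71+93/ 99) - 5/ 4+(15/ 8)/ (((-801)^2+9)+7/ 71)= -857605536697/ 12026339688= -71.31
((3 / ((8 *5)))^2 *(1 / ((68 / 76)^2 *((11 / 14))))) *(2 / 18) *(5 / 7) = 361 / 508640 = 0.00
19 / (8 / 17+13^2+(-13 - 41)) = 323 / 1963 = 0.16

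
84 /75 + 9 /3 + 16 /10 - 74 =-1707 /25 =-68.28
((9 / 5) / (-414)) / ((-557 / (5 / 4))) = 0.00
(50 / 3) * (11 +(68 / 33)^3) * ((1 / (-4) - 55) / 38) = -3921307975 / 8193636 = -478.58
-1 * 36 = -36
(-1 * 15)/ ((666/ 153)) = -255/ 74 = -3.45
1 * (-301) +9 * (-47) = -724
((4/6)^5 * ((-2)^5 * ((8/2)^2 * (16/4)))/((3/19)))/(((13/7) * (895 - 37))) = -4358144/4065633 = -1.07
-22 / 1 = -22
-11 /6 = -1.83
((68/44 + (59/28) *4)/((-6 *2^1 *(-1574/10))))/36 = 80/545391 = 0.00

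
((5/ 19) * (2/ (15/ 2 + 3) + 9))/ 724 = 965/ 288876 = 0.00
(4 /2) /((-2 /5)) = -5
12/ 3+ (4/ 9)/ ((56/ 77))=83/ 18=4.61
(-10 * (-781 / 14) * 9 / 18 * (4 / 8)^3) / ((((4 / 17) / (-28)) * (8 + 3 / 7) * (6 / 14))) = -3252865 / 2832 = -1148.61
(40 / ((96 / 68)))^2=7225 / 9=802.78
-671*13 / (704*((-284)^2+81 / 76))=-15067 / 98078992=-0.00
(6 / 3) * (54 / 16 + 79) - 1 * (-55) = 879 / 4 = 219.75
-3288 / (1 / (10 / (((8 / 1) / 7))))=-28770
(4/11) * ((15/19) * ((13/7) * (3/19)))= 2340/27797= 0.08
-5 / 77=-0.06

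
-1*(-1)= 1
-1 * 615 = -615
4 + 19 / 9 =55 / 9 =6.11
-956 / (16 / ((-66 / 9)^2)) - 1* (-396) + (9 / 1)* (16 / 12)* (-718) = -102899 / 9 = -11433.22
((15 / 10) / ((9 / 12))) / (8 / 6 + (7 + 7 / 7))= 3 / 14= 0.21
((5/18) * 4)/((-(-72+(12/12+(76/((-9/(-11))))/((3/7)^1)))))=-0.01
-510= -510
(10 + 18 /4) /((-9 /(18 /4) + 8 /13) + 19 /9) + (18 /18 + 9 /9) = 3733 /170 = 21.96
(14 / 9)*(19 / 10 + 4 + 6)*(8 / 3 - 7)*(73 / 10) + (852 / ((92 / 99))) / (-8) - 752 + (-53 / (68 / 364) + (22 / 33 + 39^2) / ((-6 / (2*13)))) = -17587468313 / 2111400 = -8329.77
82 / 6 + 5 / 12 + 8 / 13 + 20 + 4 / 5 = 27689 / 780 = 35.50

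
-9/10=-0.90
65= 65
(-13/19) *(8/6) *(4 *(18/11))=-1248/209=-5.97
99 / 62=1.60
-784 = -784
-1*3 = -3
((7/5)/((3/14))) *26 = 2548/15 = 169.87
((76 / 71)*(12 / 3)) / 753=304 / 53463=0.01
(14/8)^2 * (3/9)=49/48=1.02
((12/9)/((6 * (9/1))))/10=1/405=0.00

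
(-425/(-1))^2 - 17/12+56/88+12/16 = 5960624/33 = 180624.97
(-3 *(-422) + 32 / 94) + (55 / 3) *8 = 199234 / 141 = 1413.01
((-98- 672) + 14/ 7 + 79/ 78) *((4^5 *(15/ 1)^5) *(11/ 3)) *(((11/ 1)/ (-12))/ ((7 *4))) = 6514942500000/ 91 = 71592774725.27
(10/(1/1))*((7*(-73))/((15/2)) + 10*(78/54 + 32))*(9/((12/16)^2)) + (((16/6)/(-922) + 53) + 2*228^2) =608371085/4149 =146630.77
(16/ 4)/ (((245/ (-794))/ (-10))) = 129.63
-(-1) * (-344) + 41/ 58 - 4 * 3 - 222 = -33483/ 58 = -577.29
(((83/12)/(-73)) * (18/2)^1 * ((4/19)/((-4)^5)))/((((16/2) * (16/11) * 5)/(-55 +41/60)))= -2975467/18179686400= -0.00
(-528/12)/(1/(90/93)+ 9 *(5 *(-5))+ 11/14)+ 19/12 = 250343/140604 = 1.78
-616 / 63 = -88 / 9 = -9.78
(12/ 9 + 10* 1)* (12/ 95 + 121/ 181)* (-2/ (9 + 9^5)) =-27334/ 89603145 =-0.00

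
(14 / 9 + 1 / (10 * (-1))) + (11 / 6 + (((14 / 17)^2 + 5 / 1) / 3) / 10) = 90467 / 26010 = 3.48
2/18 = 1/9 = 0.11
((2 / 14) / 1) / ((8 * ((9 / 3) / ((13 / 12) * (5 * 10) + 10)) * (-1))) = -55 / 144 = -0.38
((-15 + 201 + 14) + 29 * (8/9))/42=1016/189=5.38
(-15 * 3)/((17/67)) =-3015/17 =-177.35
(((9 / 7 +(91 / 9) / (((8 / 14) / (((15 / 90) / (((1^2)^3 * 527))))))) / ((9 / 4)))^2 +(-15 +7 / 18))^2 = 2107373193196906023493286809 / 10331888196978919918979856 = 203.97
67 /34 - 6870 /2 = -3433.03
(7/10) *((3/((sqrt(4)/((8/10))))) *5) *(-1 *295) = -1239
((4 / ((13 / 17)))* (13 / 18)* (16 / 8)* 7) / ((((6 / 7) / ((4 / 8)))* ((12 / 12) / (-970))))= -808010 / 27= -29926.30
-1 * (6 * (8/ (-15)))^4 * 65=-851968/ 125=-6815.74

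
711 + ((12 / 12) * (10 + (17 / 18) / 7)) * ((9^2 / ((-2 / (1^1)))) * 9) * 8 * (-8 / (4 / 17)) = 7038693 / 7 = 1005527.57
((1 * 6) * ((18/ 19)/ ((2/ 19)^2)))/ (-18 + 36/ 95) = -1805/ 62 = -29.11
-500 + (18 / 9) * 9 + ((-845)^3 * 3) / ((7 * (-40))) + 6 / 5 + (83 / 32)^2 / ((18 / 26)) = 2085029535647 / 322560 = 6464005.26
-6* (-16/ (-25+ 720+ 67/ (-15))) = 720/ 5179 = 0.14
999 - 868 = 131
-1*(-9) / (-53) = -9 / 53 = -0.17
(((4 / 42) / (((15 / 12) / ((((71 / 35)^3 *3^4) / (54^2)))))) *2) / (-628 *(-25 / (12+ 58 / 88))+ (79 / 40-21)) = 89850784 / 3105318643875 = 0.00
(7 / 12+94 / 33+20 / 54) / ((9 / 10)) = 22585 / 5346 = 4.22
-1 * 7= -7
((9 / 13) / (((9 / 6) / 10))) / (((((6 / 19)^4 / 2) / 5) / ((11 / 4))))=35838275 / 2808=12762.92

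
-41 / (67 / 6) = -246 / 67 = -3.67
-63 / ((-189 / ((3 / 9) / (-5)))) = -1 / 45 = -0.02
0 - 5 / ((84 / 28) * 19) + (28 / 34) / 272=-11161 / 131784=-0.08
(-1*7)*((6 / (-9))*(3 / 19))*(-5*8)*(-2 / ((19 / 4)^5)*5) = 0.12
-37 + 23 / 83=-36.72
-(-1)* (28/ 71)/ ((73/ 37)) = 1036/ 5183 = 0.20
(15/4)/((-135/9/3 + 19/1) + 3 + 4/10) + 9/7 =1219/812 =1.50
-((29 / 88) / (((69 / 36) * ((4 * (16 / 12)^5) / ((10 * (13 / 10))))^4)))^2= -75064658382980721842891558698449 / 20285261817502183940100618868228096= -0.00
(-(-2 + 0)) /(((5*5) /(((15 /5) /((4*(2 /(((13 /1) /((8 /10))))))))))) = 39 /80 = 0.49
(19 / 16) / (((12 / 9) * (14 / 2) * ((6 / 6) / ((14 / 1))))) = 57 / 32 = 1.78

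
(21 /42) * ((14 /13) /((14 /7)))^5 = 16807 /742586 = 0.02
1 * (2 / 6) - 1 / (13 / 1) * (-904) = 2725 / 39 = 69.87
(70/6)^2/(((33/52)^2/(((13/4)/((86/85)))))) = 457525250/421443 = 1085.62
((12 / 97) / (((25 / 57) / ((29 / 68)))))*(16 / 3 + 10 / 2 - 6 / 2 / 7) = 343824 / 288575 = 1.19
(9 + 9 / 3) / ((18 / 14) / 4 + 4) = 336 / 121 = 2.78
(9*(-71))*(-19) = 12141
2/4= 0.50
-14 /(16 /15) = -13.12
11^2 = 121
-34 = -34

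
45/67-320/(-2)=10765/67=160.67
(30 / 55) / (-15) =-2 / 55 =-0.04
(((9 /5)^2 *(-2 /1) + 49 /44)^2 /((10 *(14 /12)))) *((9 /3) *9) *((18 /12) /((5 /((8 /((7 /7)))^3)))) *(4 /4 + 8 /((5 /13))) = 14767205570928 /66171875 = 223164.38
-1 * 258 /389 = -258 /389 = -0.66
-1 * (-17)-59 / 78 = 1267 / 78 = 16.24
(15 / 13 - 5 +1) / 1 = -37 / 13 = -2.85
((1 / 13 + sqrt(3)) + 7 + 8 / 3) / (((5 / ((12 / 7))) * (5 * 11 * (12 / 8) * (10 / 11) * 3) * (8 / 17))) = 17 * sqrt(3) / 5250 + 646 / 20475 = 0.04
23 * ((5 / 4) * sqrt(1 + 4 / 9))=115 * sqrt(13) / 12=34.55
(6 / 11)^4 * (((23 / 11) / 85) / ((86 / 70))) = 208656 / 117728281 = 0.00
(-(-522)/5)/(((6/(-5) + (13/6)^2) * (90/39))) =40716/3145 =12.95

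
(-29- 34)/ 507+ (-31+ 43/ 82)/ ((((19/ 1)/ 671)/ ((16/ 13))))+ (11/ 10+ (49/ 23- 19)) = -40591010427/ 30279730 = -1340.53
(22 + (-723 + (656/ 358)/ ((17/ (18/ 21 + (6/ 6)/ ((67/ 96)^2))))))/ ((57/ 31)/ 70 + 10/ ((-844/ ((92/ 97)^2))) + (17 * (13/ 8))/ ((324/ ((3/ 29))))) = -516585959026826552644320/ 18010585965952013113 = -28682.35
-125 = -125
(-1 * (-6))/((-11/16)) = -96/11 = -8.73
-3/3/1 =-1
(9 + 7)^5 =1048576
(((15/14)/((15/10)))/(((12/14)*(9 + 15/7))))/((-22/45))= -175/1144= -0.15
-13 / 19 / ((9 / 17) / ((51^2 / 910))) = -4913 / 1330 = -3.69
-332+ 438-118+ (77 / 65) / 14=-1549 / 130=-11.92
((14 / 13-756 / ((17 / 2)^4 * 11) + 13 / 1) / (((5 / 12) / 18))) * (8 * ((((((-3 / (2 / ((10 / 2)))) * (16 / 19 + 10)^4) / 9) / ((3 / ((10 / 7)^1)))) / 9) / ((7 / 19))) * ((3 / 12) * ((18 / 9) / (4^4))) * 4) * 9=-2268627668493903000 / 4014103866773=-565164.17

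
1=1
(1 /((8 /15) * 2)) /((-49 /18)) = -135 /392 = -0.34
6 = 6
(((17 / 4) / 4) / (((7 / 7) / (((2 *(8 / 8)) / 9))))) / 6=17 / 432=0.04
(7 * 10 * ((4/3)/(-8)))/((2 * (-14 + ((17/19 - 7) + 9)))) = 665/1266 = 0.53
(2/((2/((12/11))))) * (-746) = -813.82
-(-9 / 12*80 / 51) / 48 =5 / 204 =0.02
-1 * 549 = -549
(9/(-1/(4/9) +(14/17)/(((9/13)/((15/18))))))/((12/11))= -6.55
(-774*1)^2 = 599076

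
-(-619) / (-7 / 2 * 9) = -1238 / 63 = -19.65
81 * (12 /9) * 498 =53784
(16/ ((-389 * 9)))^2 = 256/ 12257001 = 0.00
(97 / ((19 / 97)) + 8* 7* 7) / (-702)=-1.26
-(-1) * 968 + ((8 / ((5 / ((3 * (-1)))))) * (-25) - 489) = 599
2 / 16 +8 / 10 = 37 / 40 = 0.92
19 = 19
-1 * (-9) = 9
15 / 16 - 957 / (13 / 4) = -61053 / 208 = -293.52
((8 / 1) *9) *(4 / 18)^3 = 64 / 81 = 0.79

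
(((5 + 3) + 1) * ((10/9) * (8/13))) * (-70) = -5600/13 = -430.77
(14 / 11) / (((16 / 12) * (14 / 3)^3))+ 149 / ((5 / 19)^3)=8813660509 / 1078000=8175.94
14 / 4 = 7 / 2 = 3.50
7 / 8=0.88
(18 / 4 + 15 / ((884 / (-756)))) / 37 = -3681 / 16354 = -0.23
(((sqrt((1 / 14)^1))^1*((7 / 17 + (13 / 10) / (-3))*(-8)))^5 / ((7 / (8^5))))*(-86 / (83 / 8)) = -464741835210752*sqrt(14) / 214867709671978125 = -0.01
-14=-14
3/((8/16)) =6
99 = 99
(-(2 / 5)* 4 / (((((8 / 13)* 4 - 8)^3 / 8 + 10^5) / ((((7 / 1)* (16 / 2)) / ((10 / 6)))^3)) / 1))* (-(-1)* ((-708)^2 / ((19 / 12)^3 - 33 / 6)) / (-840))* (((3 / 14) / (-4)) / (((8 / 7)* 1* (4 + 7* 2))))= 34967747558016 / 56736630359375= 0.62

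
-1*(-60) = 60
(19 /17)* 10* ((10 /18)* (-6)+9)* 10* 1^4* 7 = 13300 /3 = 4433.33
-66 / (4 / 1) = -33 / 2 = -16.50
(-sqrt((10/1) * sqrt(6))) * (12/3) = -4 * 2^(3/4) * 3^(1/4) * sqrt(5) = -19.80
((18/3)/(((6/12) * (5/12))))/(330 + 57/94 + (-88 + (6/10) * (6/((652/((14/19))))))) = 41920992/353141347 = 0.12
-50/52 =-25/26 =-0.96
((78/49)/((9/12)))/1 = 104/49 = 2.12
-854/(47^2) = -0.39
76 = 76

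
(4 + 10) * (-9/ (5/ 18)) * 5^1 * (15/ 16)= -8505/ 4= -2126.25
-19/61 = -0.31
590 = 590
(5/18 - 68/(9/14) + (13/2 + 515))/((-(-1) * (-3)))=-416/3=-138.67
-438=-438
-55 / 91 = -0.60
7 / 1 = 7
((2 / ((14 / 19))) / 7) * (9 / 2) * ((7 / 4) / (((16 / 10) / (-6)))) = -2565 / 224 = -11.45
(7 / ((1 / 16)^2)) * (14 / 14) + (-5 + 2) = 1789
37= 37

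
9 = 9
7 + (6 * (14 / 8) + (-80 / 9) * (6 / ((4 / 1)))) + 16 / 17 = 5.11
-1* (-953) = 953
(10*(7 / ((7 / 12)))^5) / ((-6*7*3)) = -138240 / 7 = -19748.57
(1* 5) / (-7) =-5 / 7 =-0.71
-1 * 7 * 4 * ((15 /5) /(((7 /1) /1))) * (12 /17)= -144 /17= -8.47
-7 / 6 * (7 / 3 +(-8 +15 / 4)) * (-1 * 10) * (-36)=805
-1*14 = -14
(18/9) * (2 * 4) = 16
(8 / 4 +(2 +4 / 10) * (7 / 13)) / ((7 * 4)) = 107 / 910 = 0.12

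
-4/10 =-2/5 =-0.40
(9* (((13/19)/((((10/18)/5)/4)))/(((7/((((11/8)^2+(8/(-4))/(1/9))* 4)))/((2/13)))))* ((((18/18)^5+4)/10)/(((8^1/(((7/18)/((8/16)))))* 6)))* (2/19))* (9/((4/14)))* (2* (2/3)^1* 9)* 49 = -4959.19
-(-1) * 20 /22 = 10 /11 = 0.91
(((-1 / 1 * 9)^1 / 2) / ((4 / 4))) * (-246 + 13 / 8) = 17595 / 16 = 1099.69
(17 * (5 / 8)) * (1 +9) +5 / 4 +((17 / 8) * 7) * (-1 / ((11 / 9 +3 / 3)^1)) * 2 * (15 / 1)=-1493 / 16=-93.31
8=8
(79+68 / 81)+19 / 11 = 72676 / 891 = 81.57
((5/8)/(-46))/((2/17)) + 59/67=37729/49312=0.77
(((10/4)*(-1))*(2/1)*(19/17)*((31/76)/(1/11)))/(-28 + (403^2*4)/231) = -393855/43735424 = -0.01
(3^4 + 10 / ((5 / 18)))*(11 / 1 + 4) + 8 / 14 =12289 / 7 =1755.57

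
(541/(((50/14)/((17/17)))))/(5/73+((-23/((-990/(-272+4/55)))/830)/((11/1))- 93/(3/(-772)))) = 1374316709535/217125961664344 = 0.01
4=4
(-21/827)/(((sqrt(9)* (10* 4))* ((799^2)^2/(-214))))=749/6740973540688540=0.00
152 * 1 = 152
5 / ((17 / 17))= 5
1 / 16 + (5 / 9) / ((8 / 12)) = 43 / 48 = 0.90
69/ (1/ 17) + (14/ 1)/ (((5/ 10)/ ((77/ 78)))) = 46825/ 39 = 1200.64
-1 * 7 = -7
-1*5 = -5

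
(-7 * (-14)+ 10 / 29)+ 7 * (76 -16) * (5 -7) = -21508 / 29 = -741.66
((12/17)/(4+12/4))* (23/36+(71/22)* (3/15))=2543/19635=0.13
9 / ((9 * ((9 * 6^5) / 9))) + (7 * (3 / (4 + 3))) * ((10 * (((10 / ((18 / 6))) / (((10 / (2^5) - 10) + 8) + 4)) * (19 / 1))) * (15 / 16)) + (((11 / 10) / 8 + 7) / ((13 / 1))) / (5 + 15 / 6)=72032057173 / 93506400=770.34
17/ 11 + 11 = 12.55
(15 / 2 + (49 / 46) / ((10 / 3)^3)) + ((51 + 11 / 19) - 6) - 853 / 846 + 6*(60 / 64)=21340838701 / 369702000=57.72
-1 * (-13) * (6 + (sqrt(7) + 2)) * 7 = 91 * sqrt(7) + 728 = 968.76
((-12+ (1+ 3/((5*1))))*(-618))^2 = 1032722496/25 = 41308899.84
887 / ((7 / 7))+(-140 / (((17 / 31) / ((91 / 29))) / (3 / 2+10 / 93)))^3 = -6909262319938060007 / 3235225239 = -2135635638.80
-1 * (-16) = 16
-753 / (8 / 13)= -9789 / 8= -1223.62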